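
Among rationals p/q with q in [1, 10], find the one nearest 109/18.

Expand x = 109/18 as a continued fraction with the Euclidean algorithm:
  109 = 6*18 + 1, so a_0 = 6.
  18 = 18*1 + 0, so a_1 = 18.
so x = [6; 18].
Convergents (p_i = a_i*p_{i-1} + p_{i-2}, q_i = a_i*q_{i-1} + q_{i-2} with p_{-2}=0, p_{-1}=1, q_{-2}=1, q_{-1}=0), until the denominator exceeds 10:
  i=0: a_0=6, p_0 = 6*1 + 0 = 6, q_0 = 6*0 + 1 = 1.
  i=1: a_1=18, p_1 = 18*6 + 1 = 109, q_1 = 18*1 + 0 = 18.
q_1 = 18 > 10, so the last convergent with denominator <= 10 is p_0/q_0 = 6/1.
The closest fraction with denominator <= 10 is either p_0/q_0 or the intermediate fraction (k*p_0 + p_{-1})/(k*q_0 + q_{-1}) with the largest k >= 1 whose denominator stays <= 10; these approach x as k grows, and every other convergent or intermediate fraction in range is farther away.
Largest k: floor((10 - q_{-1})/q_0) = floor((10 - 0)/1) = 10 (using the seeds p_{-1} = 1, q_{-1} = 0).
That gives (10*6 + 1)/(10*1 + 0) = 61/10.
Compare the errors: |x - 6/1| = |109*1 - 6*18|/(18*1) = 1/18, and |x - 61/10| = |109*10 - 61*18|/(18*10) = 8/180.
Cross-multiplying, 8*18 = 144 < 180 = 1*180, so 8/180 is smaller: the intermediate fraction 61/10 is closer to x than 6/1.

61/10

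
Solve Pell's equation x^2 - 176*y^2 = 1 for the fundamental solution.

First expand sqrt(176) as a continued fraction. With x_i = (sqrt(176) + m_i)/d_i and (m_0, d_0) = (0, 1): a_0 = floor(sqrt(176)) = 13, since 13^2 = 169 <= 176 < 196 = 14^2.
Iterate m_{i+1} = d_i*a_i - m_i, d_{i+1} = (176 - m_{i+1}^2)/d_i, a_{i+1} = floor((a_0 + m_{i+1})/d_{i+1}):
  m_1 = 1*13 - 0 = 13, d_1 = (176 - 13^2)/1 = 7/1 = 7, a_1 = floor((13 + 13)/7) = 3.
  m_2 = 7*3 - 13 = 8, d_2 = (176 - 8^2)/7 = 112/7 = 16, a_2 = floor((13 + 8)/16) = 1.
  m_3 = 16*1 - 8 = 8, d_3 = (176 - 8^2)/16 = 112/16 = 7, a_3 = floor((13 + 8)/7) = 3.
  m_4 = 7*3 - 8 = 13, d_4 = (176 - 13^2)/7 = 7/7 = 1, a_4 = floor((13 + 13)/1) = 26.
  m_5 = 1*26 - 13 = 13, d_5 = (176 - 13^2)/1 = 7/1 = 7: (m_5, d_5) = (m_1, d_1) = (13, 7), so from here the quotients repeat a_1, ..., a_4; the period length is 4.
So sqrt(176) = [13; (3, 1, 3, 26)] with period length k = 4.
k is even, so the fundamental solution of x^2 - 176y^2 = 1 is (p_{k-1}, q_{k-1}) = (p_3, q_3); compute convergents through index 3.
Convergents (p_i = a_i*p_{i-1} + p_{i-2}, q_i = a_i*q_{i-1} + q_{i-2} with p_{-2}=0, p_{-1}=1, q_{-2}=1, q_{-1}=0):
  i=0: a_0=13, p_0 = 13*1 + 0 = 13, q_0 = 13*0 + 1 = 1.
  i=1: a_1=3, p_1 = 3*13 + 1 = 40, q_1 = 3*1 + 0 = 3.
  i=2: a_2=1, p_2 = 1*40 + 13 = 53, q_2 = 1*3 + 1 = 4.
  i=3: a_3=3, p_3 = 3*53 + 40 = 199, q_3 = 3*4 + 3 = 15.
Check: 199^2 - 176*15^2 = 39601 - 39600 = 1, so (x, y) = (199, 15) solves the equation, and by the theorem it is the least positive solution.

(x, y) = (199, 15)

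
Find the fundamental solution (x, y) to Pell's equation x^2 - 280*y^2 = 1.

First expand sqrt(280) as a continued fraction. With x_i = (sqrt(280) + m_i)/d_i and (m_0, d_0) = (0, 1): a_0 = floor(sqrt(280)) = 16, since 16^2 = 256 <= 280 < 289 = 17^2.
Iterate m_{i+1} = d_i*a_i - m_i, d_{i+1} = (280 - m_{i+1}^2)/d_i, a_{i+1} = floor((a_0 + m_{i+1})/d_{i+1}):
  m_1 = 1*16 - 0 = 16, d_1 = (280 - 16^2)/1 = 24/1 = 24, a_1 = floor((16 + 16)/24) = 1.
  m_2 = 24*1 - 16 = 8, d_2 = (280 - 8^2)/24 = 216/24 = 9, a_2 = floor((16 + 8)/9) = 2.
  m_3 = 9*2 - 8 = 10, d_3 = (280 - 10^2)/9 = 180/9 = 20, a_3 = floor((16 + 10)/20) = 1.
  m_4 = 20*1 - 10 = 10, d_4 = (280 - 10^2)/20 = 180/20 = 9, a_4 = floor((16 + 10)/9) = 2.
  m_5 = 9*2 - 10 = 8, d_5 = (280 - 8^2)/9 = 216/9 = 24, a_5 = floor((16 + 8)/24) = 1.
  m_6 = 24*1 - 8 = 16, d_6 = (280 - 16^2)/24 = 24/24 = 1, a_6 = floor((16 + 16)/1) = 32.
  m_7 = 1*32 - 16 = 16, d_7 = (280 - 16^2)/1 = 24/1 = 24: (m_7, d_7) = (m_1, d_1) = (16, 24), so from here the quotients repeat a_1, ..., a_6; the period length is 6.
So sqrt(280) = [16; (1, 2, 1, 2, 1, 32)] with period length k = 6.
k is even, so the fundamental solution of x^2 - 280y^2 = 1 is (p_{k-1}, q_{k-1}) = (p_5, q_5); compute convergents through index 5.
Convergents (p_i = a_i*p_{i-1} + p_{i-2}, q_i = a_i*q_{i-1} + q_{i-2} with p_{-2}=0, p_{-1}=1, q_{-2}=1, q_{-1}=0):
  i=0: a_0=16, p_0 = 16*1 + 0 = 16, q_0 = 16*0 + 1 = 1.
  i=1: a_1=1, p_1 = 1*16 + 1 = 17, q_1 = 1*1 + 0 = 1.
  i=2: a_2=2, p_2 = 2*17 + 16 = 50, q_2 = 2*1 + 1 = 3.
  i=3: a_3=1, p_3 = 1*50 + 17 = 67, q_3 = 1*3 + 1 = 4.
  i=4: a_4=2, p_4 = 2*67 + 50 = 184, q_4 = 2*4 + 3 = 11.
  i=5: a_5=1, p_5 = 1*184 + 67 = 251, q_5 = 1*11 + 4 = 15.
Check: 251^2 - 280*15^2 = 63001 - 63000 = 1, so (x, y) = (251, 15) solves the equation, and by the theorem it is the least positive solution.

(x, y) = (251, 15)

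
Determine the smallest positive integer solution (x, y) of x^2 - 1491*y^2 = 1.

First expand sqrt(1491) as a continued fraction. With x_i = (sqrt(1491) + m_i)/d_i and (m_0, d_0) = (0, 1): a_0 = floor(sqrt(1491)) = 38, since 38^2 = 1444 <= 1491 < 1521 = 39^2.
Iterate m_{i+1} = d_i*a_i - m_i, d_{i+1} = (1491 - m_{i+1}^2)/d_i, a_{i+1} = floor((a_0 + m_{i+1})/d_{i+1}):
  m_1 = 1*38 - 0 = 38, d_1 = (1491 - 38^2)/1 = 47/1 = 47, a_1 = floor((38 + 38)/47) = 1.
  m_2 = 47*1 - 38 = 9, d_2 = (1491 - 9^2)/47 = 1410/47 = 30, a_2 = floor((38 + 9)/30) = 1.
  m_3 = 30*1 - 9 = 21, d_3 = (1491 - 21^2)/30 = 1050/30 = 35, a_3 = floor((38 + 21)/35) = 1.
  m_4 = 35*1 - 21 = 14, d_4 = (1491 - 14^2)/35 = 1295/35 = 37, a_4 = floor((38 + 14)/37) = 1.
  m_5 = 37*1 - 14 = 23, d_5 = (1491 - 23^2)/37 = 962/37 = 26, a_5 = floor((38 + 23)/26) = 2.
  m_6 = 26*2 - 23 = 29, d_6 = (1491 - 29^2)/26 = 650/26 = 25, a_6 = floor((38 + 29)/25) = 2.
  m_7 = 25*2 - 29 = 21, d_7 = (1491 - 21^2)/25 = 1050/25 = 42, a_7 = floor((38 + 21)/42) = 1.
  m_8 = 42*1 - 21 = 21, d_8 = (1491 - 21^2)/42 = 1050/42 = 25, a_8 = floor((38 + 21)/25) = 2.
  m_9 = 25*2 - 21 = 29, d_9 = (1491 - 29^2)/25 = 650/25 = 26, a_9 = floor((38 + 29)/26) = 2.
  m_10 = 26*2 - 29 = 23, d_10 = (1491 - 23^2)/26 = 962/26 = 37, a_10 = floor((38 + 23)/37) = 1.
  m_11 = 37*1 - 23 = 14, d_11 = (1491 - 14^2)/37 = 1295/37 = 35, a_11 = floor((38 + 14)/35) = 1.
  m_12 = 35*1 - 14 = 21, d_12 = (1491 - 21^2)/35 = 1050/35 = 30, a_12 = floor((38 + 21)/30) = 1.
  m_13 = 30*1 - 21 = 9, d_13 = (1491 - 9^2)/30 = 1410/30 = 47, a_13 = floor((38 + 9)/47) = 1.
  m_14 = 47*1 - 9 = 38, d_14 = (1491 - 38^2)/47 = 47/47 = 1, a_14 = floor((38 + 38)/1) = 76.
  m_15 = 1*76 - 38 = 38, d_15 = (1491 - 38^2)/1 = 47/1 = 47: (m_15, d_15) = (m_1, d_1) = (38, 47), so from here the quotients repeat a_1, ..., a_14; the period length is 14.
So sqrt(1491) = [38; (1, 1, 1, 1, 2, 2, 1, 2, 2, 1, 1, 1, 1, 76)] with period length k = 14.
k is even, so the fundamental solution of x^2 - 1491y^2 = 1 is (p_{k-1}, q_{k-1}) = (p_13, q_13); compute convergents through index 13.
Convergents (p_i = a_i*p_{i-1} + p_{i-2}, q_i = a_i*q_{i-1} + q_{i-2} with p_{-2}=0, p_{-1}=1, q_{-2}=1, q_{-1}=0):
  i=0: a_0=38, p_0 = 38*1 + 0 = 38, q_0 = 38*0 + 1 = 1.
  i=1: a_1=1, p_1 = 1*38 + 1 = 39, q_1 = 1*1 + 0 = 1.
  i=2: a_2=1, p_2 = 1*39 + 38 = 77, q_2 = 1*1 + 1 = 2.
  i=3: a_3=1, p_3 = 1*77 + 39 = 116, q_3 = 1*2 + 1 = 3.
  i=4: a_4=1, p_4 = 1*116 + 77 = 193, q_4 = 1*3 + 2 = 5.
  i=5: a_5=2, p_5 = 2*193 + 116 = 502, q_5 = 2*5 + 3 = 13.
  i=6: a_6=2, p_6 = 2*502 + 193 = 1197, q_6 = 2*13 + 5 = 31.
  i=7: a_7=1, p_7 = 1*1197 + 502 = 1699, q_7 = 1*31 + 13 = 44.
  i=8: a_8=2, p_8 = 2*1699 + 1197 = 4595, q_8 = 2*44 + 31 = 119.
  i=9: a_9=2, p_9 = 2*4595 + 1699 = 10889, q_9 = 2*119 + 44 = 282.
  i=10: a_10=1, p_10 = 1*10889 + 4595 = 15484, q_10 = 1*282 + 119 = 401.
  i=11: a_11=1, p_11 = 1*15484 + 10889 = 26373, q_11 = 1*401 + 282 = 683.
  i=12: a_12=1, p_12 = 1*26373 + 15484 = 41857, q_12 = 1*683 + 401 = 1084.
  i=13: a_13=1, p_13 = 1*41857 + 26373 = 68230, q_13 = 1*1084 + 683 = 1767.
Check: 68230^2 - 1491*1767^2 = 4655332900 - 4655332899 = 1, so (x, y) = (68230, 1767) solves the equation, and by the theorem it is the least positive solution.

(x, y) = (68230, 1767)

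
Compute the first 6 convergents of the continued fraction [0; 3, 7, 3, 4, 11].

0/1, 1/3, 7/22, 22/69, 95/298, 1067/3347

Using the convergent recurrence p_i = a_i*p_{i-1} + p_{i-2}, q_i = a_i*q_{i-1} + q_{i-2} with p_{-2}=0, p_{-1}=1, q_{-2}=1, q_{-1}=0:
  i=0: a_0=0, p_0 = 0*1 + 0 = 0, q_0 = 0*0 + 1 = 1.
  i=1: a_1=3, p_1 = 3*0 + 1 = 1, q_1 = 3*1 + 0 = 3.
  i=2: a_2=7, p_2 = 7*1 + 0 = 7, q_2 = 7*3 + 1 = 22.
  i=3: a_3=3, p_3 = 3*7 + 1 = 22, q_3 = 3*22 + 3 = 69.
  i=4: a_4=4, p_4 = 4*22 + 7 = 95, q_4 = 4*69 + 22 = 298.
  i=5: a_5=11, p_5 = 11*95 + 22 = 1067, q_5 = 11*298 + 69 = 3347.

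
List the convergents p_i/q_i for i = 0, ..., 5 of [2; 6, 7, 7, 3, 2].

Using the convergent recurrence p_i = a_i*p_{i-1} + p_{i-2}, q_i = a_i*q_{i-1} + q_{i-2} with p_{-2}=0, p_{-1}=1, q_{-2}=1, q_{-1}=0:
  i=0: a_0=2, p_0 = 2*1 + 0 = 2, q_0 = 2*0 + 1 = 1.
  i=1: a_1=6, p_1 = 6*2 + 1 = 13, q_1 = 6*1 + 0 = 6.
  i=2: a_2=7, p_2 = 7*13 + 2 = 93, q_2 = 7*6 + 1 = 43.
  i=3: a_3=7, p_3 = 7*93 + 13 = 664, q_3 = 7*43 + 6 = 307.
  i=4: a_4=3, p_4 = 3*664 + 93 = 2085, q_4 = 3*307 + 43 = 964.
  i=5: a_5=2, p_5 = 2*2085 + 664 = 4834, q_5 = 2*964 + 307 = 2235.

2/1, 13/6, 93/43, 664/307, 2085/964, 4834/2235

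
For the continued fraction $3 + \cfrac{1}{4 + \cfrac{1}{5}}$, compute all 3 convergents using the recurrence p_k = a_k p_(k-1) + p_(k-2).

3/1, 13/4, 68/21

Using the convergent recurrence p_i = a_i*p_{i-1} + p_{i-2}, q_i = a_i*q_{i-1} + q_{i-2} with p_{-2}=0, p_{-1}=1, q_{-2}=1, q_{-1}=0:
  i=0: a_0=3, p_0 = 3*1 + 0 = 3, q_0 = 3*0 + 1 = 1.
  i=1: a_1=4, p_1 = 4*3 + 1 = 13, q_1 = 4*1 + 0 = 4.
  i=2: a_2=5, p_2 = 5*13 + 3 = 68, q_2 = 5*4 + 1 = 21.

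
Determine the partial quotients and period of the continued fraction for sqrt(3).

[1; (1, 2)]

Write x_i = (sqrt(3) + m_i)/d_i with (m_0, d_0) = (0, 1). a_0 = floor(sqrt(3)) = 1, since 1^2 = 1 <= 3 < 4 = 2^2.
Iterate m_{i+1} = d_i*a_i - m_i, d_{i+1} = (3 - m_{i+1}^2)/d_i, a_{i+1} = floor((a_0 + m_{i+1})/d_{i+1}):
  m_1 = 1*1 - 0 = 1, d_1 = (3 - 1^2)/1 = 2/1 = 2, a_1 = floor((1 + 1)/2) = 1.
  m_2 = 2*1 - 1 = 1, d_2 = (3 - 1^2)/2 = 2/2 = 1, a_2 = floor((1 + 1)/1) = 2.
  m_3 = 1*2 - 1 = 1, d_3 = (3 - 1^2)/1 = 2/1 = 2: (m_3, d_3) = (m_1, d_1) = (1, 2), so from here the quotients repeat a_1, a_2; the period length is 2.
Hence the expansion of sqrt(3) is a_0 = 1 followed by the repeating block 1, 2 (period 2).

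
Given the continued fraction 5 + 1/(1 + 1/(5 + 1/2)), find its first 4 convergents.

Using the convergent recurrence p_i = a_i*p_{i-1} + p_{i-2}, q_i = a_i*q_{i-1} + q_{i-2} with p_{-2}=0, p_{-1}=1, q_{-2}=1, q_{-1}=0:
  i=0: a_0=5, p_0 = 5*1 + 0 = 5, q_0 = 5*0 + 1 = 1.
  i=1: a_1=1, p_1 = 1*5 + 1 = 6, q_1 = 1*1 + 0 = 1.
  i=2: a_2=5, p_2 = 5*6 + 5 = 35, q_2 = 5*1 + 1 = 6.
  i=3: a_3=2, p_3 = 2*35 + 6 = 76, q_3 = 2*6 + 1 = 13.

5/1, 6/1, 35/6, 76/13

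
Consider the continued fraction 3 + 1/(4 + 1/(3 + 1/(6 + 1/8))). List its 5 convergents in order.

Using the convergent recurrence p_i = a_i*p_{i-1} + p_{i-2}, q_i = a_i*q_{i-1} + q_{i-2} with p_{-2}=0, p_{-1}=1, q_{-2}=1, q_{-1}=0:
  i=0: a_0=3, p_0 = 3*1 + 0 = 3, q_0 = 3*0 + 1 = 1.
  i=1: a_1=4, p_1 = 4*3 + 1 = 13, q_1 = 4*1 + 0 = 4.
  i=2: a_2=3, p_2 = 3*13 + 3 = 42, q_2 = 3*4 + 1 = 13.
  i=3: a_3=6, p_3 = 6*42 + 13 = 265, q_3 = 6*13 + 4 = 82.
  i=4: a_4=8, p_4 = 8*265 + 42 = 2162, q_4 = 8*82 + 13 = 669.

3/1, 13/4, 42/13, 265/82, 2162/669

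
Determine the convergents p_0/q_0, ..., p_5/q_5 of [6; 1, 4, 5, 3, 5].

6/1, 7/1, 34/5, 177/26, 565/83, 3002/441

Using the convergent recurrence p_i = a_i*p_{i-1} + p_{i-2}, q_i = a_i*q_{i-1} + q_{i-2} with p_{-2}=0, p_{-1}=1, q_{-2}=1, q_{-1}=0:
  i=0: a_0=6, p_0 = 6*1 + 0 = 6, q_0 = 6*0 + 1 = 1.
  i=1: a_1=1, p_1 = 1*6 + 1 = 7, q_1 = 1*1 + 0 = 1.
  i=2: a_2=4, p_2 = 4*7 + 6 = 34, q_2 = 4*1 + 1 = 5.
  i=3: a_3=5, p_3 = 5*34 + 7 = 177, q_3 = 5*5 + 1 = 26.
  i=4: a_4=3, p_4 = 3*177 + 34 = 565, q_4 = 3*26 + 5 = 83.
  i=5: a_5=5, p_5 = 5*565 + 177 = 3002, q_5 = 5*83 + 26 = 441.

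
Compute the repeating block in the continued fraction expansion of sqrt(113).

Write x_i = (sqrt(113) + m_i)/d_i with (m_0, d_0) = (0, 1). a_0 = floor(sqrt(113)) = 10, since 10^2 = 100 <= 113 < 121 = 11^2.
Iterate m_{i+1} = d_i*a_i - m_i, d_{i+1} = (113 - m_{i+1}^2)/d_i, a_{i+1} = floor((a_0 + m_{i+1})/d_{i+1}):
  m_1 = 1*10 - 0 = 10, d_1 = (113 - 10^2)/1 = 13/1 = 13, a_1 = floor((10 + 10)/13) = 1.
  m_2 = 13*1 - 10 = 3, d_2 = (113 - 3^2)/13 = 104/13 = 8, a_2 = floor((10 + 3)/8) = 1.
  m_3 = 8*1 - 3 = 5, d_3 = (113 - 5^2)/8 = 88/8 = 11, a_3 = floor((10 + 5)/11) = 1.
  m_4 = 11*1 - 5 = 6, d_4 = (113 - 6^2)/11 = 77/11 = 7, a_4 = floor((10 + 6)/7) = 2.
  m_5 = 7*2 - 6 = 8, d_5 = (113 - 8^2)/7 = 49/7 = 7, a_5 = floor((10 + 8)/7) = 2.
  m_6 = 7*2 - 8 = 6, d_6 = (113 - 6^2)/7 = 77/7 = 11, a_6 = floor((10 + 6)/11) = 1.
  m_7 = 11*1 - 6 = 5, d_7 = (113 - 5^2)/11 = 88/11 = 8, a_7 = floor((10 + 5)/8) = 1.
  m_8 = 8*1 - 5 = 3, d_8 = (113 - 3^2)/8 = 104/8 = 13, a_8 = floor((10 + 3)/13) = 1.
  m_9 = 13*1 - 3 = 10, d_9 = (113 - 10^2)/13 = 13/13 = 1, a_9 = floor((10 + 10)/1) = 20.
  m_10 = 1*20 - 10 = 10, d_10 = (113 - 10^2)/1 = 13/1 = 13: (m_10, d_10) = (m_1, d_1) = (10, 13), so from here the quotients repeat a_1, ..., a_9; the period length is 9.
Hence the expansion of sqrt(113) is a_0 = 10 followed by the repeating block 1, 1, 1, 2, 2, 1, 1, 1, 20 (period 9).

[10; (1, 1, 1, 2, 2, 1, 1, 1, 20)]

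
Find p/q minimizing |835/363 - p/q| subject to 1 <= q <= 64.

23/10

Expand x = 835/363 as a continued fraction with the Euclidean algorithm:
  835 = 2*363 + 109, so a_0 = 2.
  363 = 3*109 + 36, so a_1 = 3.
  109 = 3*36 + 1, so a_2 = 3.
  36 = 36*1 + 0, so a_3 = 36.
so x = [2; 3, 3, 36].
Convergents (p_i = a_i*p_{i-1} + p_{i-2}, q_i = a_i*q_{i-1} + q_{i-2} with p_{-2}=0, p_{-1}=1, q_{-2}=1, q_{-1}=0), until the denominator exceeds 64:
  i=0: a_0=2, p_0 = 2*1 + 0 = 2, q_0 = 2*0 + 1 = 1.
  i=1: a_1=3, p_1 = 3*2 + 1 = 7, q_1 = 3*1 + 0 = 3.
  i=2: a_2=3, p_2 = 3*7 + 2 = 23, q_2 = 3*3 + 1 = 10.
  i=3: a_3=36, p_3 = 36*23 + 7 = 835, q_3 = 36*10 + 3 = 363.
q_3 = 363 > 64, so the last convergent with denominator <= 64 is p_2/q_2 = 23/10.
The closest fraction with denominator <= 64 is either p_2/q_2 or the intermediate fraction (k*p_2 + p_1)/(k*q_2 + q_1) with the largest k >= 1 whose denominator stays <= 64; these approach x as k grows, and every other convergent or intermediate fraction in range is farther away.
Largest k: floor((64 - q_1)/q_2) = floor((64 - 3)/10) = 6.
That gives (6*23 + 7)/(6*10 + 3) = 145/63.
Compare the errors: |x - 23/10| = |835*10 - 23*363|/(363*10) = 1/3630, and |x - 145/63| = |835*63 - 145*363|/(363*63) = 30/22869.
Cross-multiplying, 1*22869 = 22869 < 108900 = 30*3630, so 1/3630 is smaller: the convergent 23/10 is closer to x than 145/63.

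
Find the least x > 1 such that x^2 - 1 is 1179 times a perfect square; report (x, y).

First expand sqrt(1179) as a continued fraction. With x_i = (sqrt(1179) + m_i)/d_i and (m_0, d_0) = (0, 1): a_0 = floor(sqrt(1179)) = 34, since 34^2 = 1156 <= 1179 < 1225 = 35^2.
Iterate m_{i+1} = d_i*a_i - m_i, d_{i+1} = (1179 - m_{i+1}^2)/d_i, a_{i+1} = floor((a_0 + m_{i+1})/d_{i+1}):
  m_1 = 1*34 - 0 = 34, d_1 = (1179 - 34^2)/1 = 23/1 = 23, a_1 = floor((34 + 34)/23) = 2.
  m_2 = 23*2 - 34 = 12, d_2 = (1179 - 12^2)/23 = 1035/23 = 45, a_2 = floor((34 + 12)/45) = 1.
  m_3 = 45*1 - 12 = 33, d_3 = (1179 - 33^2)/45 = 90/45 = 2, a_3 = floor((34 + 33)/2) = 33.
  m_4 = 2*33 - 33 = 33, d_4 = (1179 - 33^2)/2 = 90/2 = 45, a_4 = floor((34 + 33)/45) = 1.
  m_5 = 45*1 - 33 = 12, d_5 = (1179 - 12^2)/45 = 1035/45 = 23, a_5 = floor((34 + 12)/23) = 2.
  m_6 = 23*2 - 12 = 34, d_6 = (1179 - 34^2)/23 = 23/23 = 1, a_6 = floor((34 + 34)/1) = 68.
  m_7 = 1*68 - 34 = 34, d_7 = (1179 - 34^2)/1 = 23/1 = 23: (m_7, d_7) = (m_1, d_1) = (34, 23), so from here the quotients repeat a_1, ..., a_6; the period length is 6.
So sqrt(1179) = [34; (2, 1, 33, 1, 2, 68)] with period length k = 6.
k is even, so the fundamental solution of x^2 - 1179y^2 = 1 is (p_{k-1}, q_{k-1}) = (p_5, q_5); compute convergents through index 5.
Convergents (p_i = a_i*p_{i-1} + p_{i-2}, q_i = a_i*q_{i-1} + q_{i-2} with p_{-2}=0, p_{-1}=1, q_{-2}=1, q_{-1}=0):
  i=0: a_0=34, p_0 = 34*1 + 0 = 34, q_0 = 34*0 + 1 = 1.
  i=1: a_1=2, p_1 = 2*34 + 1 = 69, q_1 = 2*1 + 0 = 2.
  i=2: a_2=1, p_2 = 1*69 + 34 = 103, q_2 = 1*2 + 1 = 3.
  i=3: a_3=33, p_3 = 33*103 + 69 = 3468, q_3 = 33*3 + 2 = 101.
  i=4: a_4=1, p_4 = 1*3468 + 103 = 3571, q_4 = 1*101 + 3 = 104.
  i=5: a_5=2, p_5 = 2*3571 + 3468 = 10610, q_5 = 2*104 + 101 = 309.
Check: 10610^2 - 1179*309^2 = 112572100 - 112572099 = 1, so (x, y) = (10610, 309) solves the equation, and by the theorem it is the least positive solution.

(x, y) = (10610, 309)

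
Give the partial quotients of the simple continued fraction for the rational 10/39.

[0; 3, 1, 9]

Run the Euclidean algorithm on 10 and 39; the successive quotients are the partial quotients a_0, a_1, ... (each step inverts the fractional part left over by the previous one):
  10 = 0*39 + 10, so a_0 = 0.
  39 = 3*10 + 9, so a_1 = 3.
  10 = 1*9 + 1, so a_2 = 1.
  9 = 9*1 + 0, so a_3 = 9.
The remainder reaches 0 after 4 divisions, so the expansion has 4 partial quotients, read off in order.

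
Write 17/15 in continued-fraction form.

[1; 7, 2]

Run the Euclidean algorithm on 17 and 15; the successive quotients are the partial quotients a_0, a_1, ... (each step inverts the fractional part left over by the previous one):
  17 = 1*15 + 2, so a_0 = 1.
  15 = 7*2 + 1, so a_1 = 7.
  2 = 2*1 + 0, so a_2 = 2.
The remainder reaches 0 after 3 divisions, so the expansion has 3 partial quotients, read off in order.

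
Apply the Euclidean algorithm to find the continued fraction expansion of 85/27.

Run the Euclidean algorithm on 85 and 27; the successive quotients are the partial quotients a_0, a_1, ... (each step inverts the fractional part left over by the previous one):
  85 = 3*27 + 4, so a_0 = 3.
  27 = 6*4 + 3, so a_1 = 6.
  4 = 1*3 + 1, so a_2 = 1.
  3 = 3*1 + 0, so a_3 = 3.
The remainder reaches 0 after 4 divisions, so the expansion has 4 partial quotients, read off in order.

[3; 6, 1, 3]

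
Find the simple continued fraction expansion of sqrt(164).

[12; (1, 4, 6, 4, 1, 24)]

Write x_i = (sqrt(164) + m_i)/d_i with (m_0, d_0) = (0, 1). a_0 = floor(sqrt(164)) = 12, since 12^2 = 144 <= 164 < 169 = 13^2.
Iterate m_{i+1} = d_i*a_i - m_i, d_{i+1} = (164 - m_{i+1}^2)/d_i, a_{i+1} = floor((a_0 + m_{i+1})/d_{i+1}):
  m_1 = 1*12 - 0 = 12, d_1 = (164 - 12^2)/1 = 20/1 = 20, a_1 = floor((12 + 12)/20) = 1.
  m_2 = 20*1 - 12 = 8, d_2 = (164 - 8^2)/20 = 100/20 = 5, a_2 = floor((12 + 8)/5) = 4.
  m_3 = 5*4 - 8 = 12, d_3 = (164 - 12^2)/5 = 20/5 = 4, a_3 = floor((12 + 12)/4) = 6.
  m_4 = 4*6 - 12 = 12, d_4 = (164 - 12^2)/4 = 20/4 = 5, a_4 = floor((12 + 12)/5) = 4.
  m_5 = 5*4 - 12 = 8, d_5 = (164 - 8^2)/5 = 100/5 = 20, a_5 = floor((12 + 8)/20) = 1.
  m_6 = 20*1 - 8 = 12, d_6 = (164 - 12^2)/20 = 20/20 = 1, a_6 = floor((12 + 12)/1) = 24.
  m_7 = 1*24 - 12 = 12, d_7 = (164 - 12^2)/1 = 20/1 = 20: (m_7, d_7) = (m_1, d_1) = (12, 20), so from here the quotients repeat a_1, ..., a_6; the period length is 6.
Hence the expansion of sqrt(164) is a_0 = 12 followed by the repeating block 1, 4, 6, 4, 1, 24 (period 6).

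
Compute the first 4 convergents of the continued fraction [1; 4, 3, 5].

Using the convergent recurrence p_i = a_i*p_{i-1} + p_{i-2}, q_i = a_i*q_{i-1} + q_{i-2} with p_{-2}=0, p_{-1}=1, q_{-2}=1, q_{-1}=0:
  i=0: a_0=1, p_0 = 1*1 + 0 = 1, q_0 = 1*0 + 1 = 1.
  i=1: a_1=4, p_1 = 4*1 + 1 = 5, q_1 = 4*1 + 0 = 4.
  i=2: a_2=3, p_2 = 3*5 + 1 = 16, q_2 = 3*4 + 1 = 13.
  i=3: a_3=5, p_3 = 5*16 + 5 = 85, q_3 = 5*13 + 4 = 69.

1/1, 5/4, 16/13, 85/69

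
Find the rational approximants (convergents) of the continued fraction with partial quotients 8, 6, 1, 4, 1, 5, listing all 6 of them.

Using the convergent recurrence p_i = a_i*p_{i-1} + p_{i-2}, q_i = a_i*q_{i-1} + q_{i-2} with p_{-2}=0, p_{-1}=1, q_{-2}=1, q_{-1}=0:
  i=0: a_0=8, p_0 = 8*1 + 0 = 8, q_0 = 8*0 + 1 = 1.
  i=1: a_1=6, p_1 = 6*8 + 1 = 49, q_1 = 6*1 + 0 = 6.
  i=2: a_2=1, p_2 = 1*49 + 8 = 57, q_2 = 1*6 + 1 = 7.
  i=3: a_3=4, p_3 = 4*57 + 49 = 277, q_3 = 4*7 + 6 = 34.
  i=4: a_4=1, p_4 = 1*277 + 57 = 334, q_4 = 1*34 + 7 = 41.
  i=5: a_5=5, p_5 = 5*334 + 277 = 1947, q_5 = 5*41 + 34 = 239.

8/1, 49/6, 57/7, 277/34, 334/41, 1947/239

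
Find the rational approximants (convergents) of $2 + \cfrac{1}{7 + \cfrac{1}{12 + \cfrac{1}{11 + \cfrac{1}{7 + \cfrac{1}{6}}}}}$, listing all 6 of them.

2/1, 15/7, 182/85, 2017/942, 14301/6679, 87823/41016

Using the convergent recurrence p_i = a_i*p_{i-1} + p_{i-2}, q_i = a_i*q_{i-1} + q_{i-2} with p_{-2}=0, p_{-1}=1, q_{-2}=1, q_{-1}=0:
  i=0: a_0=2, p_0 = 2*1 + 0 = 2, q_0 = 2*0 + 1 = 1.
  i=1: a_1=7, p_1 = 7*2 + 1 = 15, q_1 = 7*1 + 0 = 7.
  i=2: a_2=12, p_2 = 12*15 + 2 = 182, q_2 = 12*7 + 1 = 85.
  i=3: a_3=11, p_3 = 11*182 + 15 = 2017, q_3 = 11*85 + 7 = 942.
  i=4: a_4=7, p_4 = 7*2017 + 182 = 14301, q_4 = 7*942 + 85 = 6679.
  i=5: a_5=6, p_5 = 6*14301 + 2017 = 87823, q_5 = 6*6679 + 942 = 41016.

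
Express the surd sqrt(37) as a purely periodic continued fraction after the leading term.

[6; (12)]

Write x_i = (sqrt(37) + m_i)/d_i with (m_0, d_0) = (0, 1). a_0 = floor(sqrt(37)) = 6, since 6^2 = 36 <= 37 < 49 = 7^2.
Iterate m_{i+1} = d_i*a_i - m_i, d_{i+1} = (37 - m_{i+1}^2)/d_i, a_{i+1} = floor((a_0 + m_{i+1})/d_{i+1}):
  m_1 = 1*6 - 0 = 6, d_1 = (37 - 6^2)/1 = 1/1 = 1, a_1 = floor((6 + 6)/1) = 12.
  m_2 = 1*12 - 6 = 6, d_2 = (37 - 6^2)/1 = 1/1 = 1: (m_2, d_2) = (m_1, d_1) = (6, 1), so from here the quotient a_1 repeats; the period length is 1.
Hence the expansion of sqrt(37) is a_0 = 6 followed by the repeating block 12 (period 1).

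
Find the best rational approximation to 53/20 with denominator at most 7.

Expand x = 53/20 as a continued fraction with the Euclidean algorithm:
  53 = 2*20 + 13, so a_0 = 2.
  20 = 1*13 + 7, so a_1 = 1.
  13 = 1*7 + 6, so a_2 = 1.
  7 = 1*6 + 1, so a_3 = 1.
  6 = 6*1 + 0, so a_4 = 6.
so x = [2; 1, 1, 1, 6].
Convergents (p_i = a_i*p_{i-1} + p_{i-2}, q_i = a_i*q_{i-1} + q_{i-2} with p_{-2}=0, p_{-1}=1, q_{-2}=1, q_{-1}=0), until the denominator exceeds 7:
  i=0: a_0=2, p_0 = 2*1 + 0 = 2, q_0 = 2*0 + 1 = 1.
  i=1: a_1=1, p_1 = 1*2 + 1 = 3, q_1 = 1*1 + 0 = 1.
  i=2: a_2=1, p_2 = 1*3 + 2 = 5, q_2 = 1*1 + 1 = 2.
  i=3: a_3=1, p_3 = 1*5 + 3 = 8, q_3 = 1*2 + 1 = 3.
  i=4: a_4=6, p_4 = 6*8 + 5 = 53, q_4 = 6*3 + 2 = 20.
q_4 = 20 > 7, so the last convergent with denominator <= 7 is p_3/q_3 = 8/3.
The closest fraction with denominator <= 7 is either p_3/q_3 or the intermediate fraction (k*p_3 + p_2)/(k*q_3 + q_2) with the largest k >= 1 whose denominator stays <= 7; these approach x as k grows, and every other convergent or intermediate fraction in range is farther away.
Largest k: floor((7 - q_2)/q_3) = floor((7 - 2)/3) = 1.
That gives (1*8 + 5)/(1*3 + 2) = 13/5.
Compare the errors: |x - 8/3| = |53*3 - 8*20|/(20*3) = 1/60, and |x - 13/5| = |53*5 - 13*20|/(20*5) = 5/100.
Cross-multiplying, 1*100 = 100 < 300 = 5*60, so 1/60 is smaller: the convergent 8/3 is closer to x than 13/5.

8/3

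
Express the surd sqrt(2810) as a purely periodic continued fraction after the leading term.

Write x_i = (sqrt(2810) + m_i)/d_i with (m_0, d_0) = (0, 1). a_0 = floor(sqrt(2810)) = 53, since 53^2 = 2809 <= 2810 < 2916 = 54^2.
Iterate m_{i+1} = d_i*a_i - m_i, d_{i+1} = (2810 - m_{i+1}^2)/d_i, a_{i+1} = floor((a_0 + m_{i+1})/d_{i+1}):
  m_1 = 1*53 - 0 = 53, d_1 = (2810 - 53^2)/1 = 1/1 = 1, a_1 = floor((53 + 53)/1) = 106.
  m_2 = 1*106 - 53 = 53, d_2 = (2810 - 53^2)/1 = 1/1 = 1: (m_2, d_2) = (m_1, d_1) = (53, 1), so from here the quotient a_1 repeats; the period length is 1.
Hence the expansion of sqrt(2810) is a_0 = 53 followed by the repeating block 106 (period 1).

[53; (106)]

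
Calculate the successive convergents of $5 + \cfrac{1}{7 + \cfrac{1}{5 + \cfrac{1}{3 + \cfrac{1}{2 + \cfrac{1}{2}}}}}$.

5/1, 36/7, 185/36, 591/115, 1367/266, 3325/647

Using the convergent recurrence p_i = a_i*p_{i-1} + p_{i-2}, q_i = a_i*q_{i-1} + q_{i-2} with p_{-2}=0, p_{-1}=1, q_{-2}=1, q_{-1}=0:
  i=0: a_0=5, p_0 = 5*1 + 0 = 5, q_0 = 5*0 + 1 = 1.
  i=1: a_1=7, p_1 = 7*5 + 1 = 36, q_1 = 7*1 + 0 = 7.
  i=2: a_2=5, p_2 = 5*36 + 5 = 185, q_2 = 5*7 + 1 = 36.
  i=3: a_3=3, p_3 = 3*185 + 36 = 591, q_3 = 3*36 + 7 = 115.
  i=4: a_4=2, p_4 = 2*591 + 185 = 1367, q_4 = 2*115 + 36 = 266.
  i=5: a_5=2, p_5 = 2*1367 + 591 = 3325, q_5 = 2*266 + 115 = 647.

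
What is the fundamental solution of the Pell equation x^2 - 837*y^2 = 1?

(x, y) = (12151, 420)

First expand sqrt(837) as a continued fraction. With x_i = (sqrt(837) + m_i)/d_i and (m_0, d_0) = (0, 1): a_0 = floor(sqrt(837)) = 28, since 28^2 = 784 <= 837 < 841 = 29^2.
Iterate m_{i+1} = d_i*a_i - m_i, d_{i+1} = (837 - m_{i+1}^2)/d_i, a_{i+1} = floor((a_0 + m_{i+1})/d_{i+1}):
  m_1 = 1*28 - 0 = 28, d_1 = (837 - 28^2)/1 = 53/1 = 53, a_1 = floor((28 + 28)/53) = 1.
  m_2 = 53*1 - 28 = 25, d_2 = (837 - 25^2)/53 = 212/53 = 4, a_2 = floor((28 + 25)/4) = 13.
  m_3 = 4*13 - 25 = 27, d_3 = (837 - 27^2)/4 = 108/4 = 27, a_3 = floor((28 + 27)/27) = 2.
  m_4 = 27*2 - 27 = 27, d_4 = (837 - 27^2)/27 = 108/27 = 4, a_4 = floor((28 + 27)/4) = 13.
  m_5 = 4*13 - 27 = 25, d_5 = (837 - 25^2)/4 = 212/4 = 53, a_5 = floor((28 + 25)/53) = 1.
  m_6 = 53*1 - 25 = 28, d_6 = (837 - 28^2)/53 = 53/53 = 1, a_6 = floor((28 + 28)/1) = 56.
  m_7 = 1*56 - 28 = 28, d_7 = (837 - 28^2)/1 = 53/1 = 53: (m_7, d_7) = (m_1, d_1) = (28, 53), so from here the quotients repeat a_1, ..., a_6; the period length is 6.
So sqrt(837) = [28; (1, 13, 2, 13, 1, 56)] with period length k = 6.
k is even, so the fundamental solution of x^2 - 837y^2 = 1 is (p_{k-1}, q_{k-1}) = (p_5, q_5); compute convergents through index 5.
Convergents (p_i = a_i*p_{i-1} + p_{i-2}, q_i = a_i*q_{i-1} + q_{i-2} with p_{-2}=0, p_{-1}=1, q_{-2}=1, q_{-1}=0):
  i=0: a_0=28, p_0 = 28*1 + 0 = 28, q_0 = 28*0 + 1 = 1.
  i=1: a_1=1, p_1 = 1*28 + 1 = 29, q_1 = 1*1 + 0 = 1.
  i=2: a_2=13, p_2 = 13*29 + 28 = 405, q_2 = 13*1 + 1 = 14.
  i=3: a_3=2, p_3 = 2*405 + 29 = 839, q_3 = 2*14 + 1 = 29.
  i=4: a_4=13, p_4 = 13*839 + 405 = 11312, q_4 = 13*29 + 14 = 391.
  i=5: a_5=1, p_5 = 1*11312 + 839 = 12151, q_5 = 1*391 + 29 = 420.
Check: 12151^2 - 837*420^2 = 147646801 - 147646800 = 1, so (x, y) = (12151, 420) solves the equation, and by the theorem it is the least positive solution.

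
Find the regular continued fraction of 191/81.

[2; 2, 1, 3, 1, 5]

Run the Euclidean algorithm on 191 and 81; the successive quotients are the partial quotients a_0, a_1, ... (each step inverts the fractional part left over by the previous one):
  191 = 2*81 + 29, so a_0 = 2.
  81 = 2*29 + 23, so a_1 = 2.
  29 = 1*23 + 6, so a_2 = 1.
  23 = 3*6 + 5, so a_3 = 3.
  6 = 1*5 + 1, so a_4 = 1.
  5 = 5*1 + 0, so a_5 = 5.
The remainder reaches 0 after 6 divisions, so the expansion has 6 partial quotients, read off in order.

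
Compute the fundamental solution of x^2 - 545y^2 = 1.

(x, y) = (1961, 84)

First expand sqrt(545) as a continued fraction. With x_i = (sqrt(545) + m_i)/d_i and (m_0, d_0) = (0, 1): a_0 = floor(sqrt(545)) = 23, since 23^2 = 529 <= 545 < 576 = 24^2.
Iterate m_{i+1} = d_i*a_i - m_i, d_{i+1} = (545 - m_{i+1}^2)/d_i, a_{i+1} = floor((a_0 + m_{i+1})/d_{i+1}):
  m_1 = 1*23 - 0 = 23, d_1 = (545 - 23^2)/1 = 16/1 = 16, a_1 = floor((23 + 23)/16) = 2.
  m_2 = 16*2 - 23 = 9, d_2 = (545 - 9^2)/16 = 464/16 = 29, a_2 = floor((23 + 9)/29) = 1.
  m_3 = 29*1 - 9 = 20, d_3 = (545 - 20^2)/29 = 145/29 = 5, a_3 = floor((23 + 20)/5) = 8.
  m_4 = 5*8 - 20 = 20, d_4 = (545 - 20^2)/5 = 145/5 = 29, a_4 = floor((23 + 20)/29) = 1.
  m_5 = 29*1 - 20 = 9, d_5 = (545 - 9^2)/29 = 464/29 = 16, a_5 = floor((23 + 9)/16) = 2.
  m_6 = 16*2 - 9 = 23, d_6 = (545 - 23^2)/16 = 16/16 = 1, a_6 = floor((23 + 23)/1) = 46.
  m_7 = 1*46 - 23 = 23, d_7 = (545 - 23^2)/1 = 16/1 = 16: (m_7, d_7) = (m_1, d_1) = (23, 16), so from here the quotients repeat a_1, ..., a_6; the period length is 6.
So sqrt(545) = [23; (2, 1, 8, 1, 2, 46)] with period length k = 6.
k is even, so the fundamental solution of x^2 - 545y^2 = 1 is (p_{k-1}, q_{k-1}) = (p_5, q_5); compute convergents through index 5.
Convergents (p_i = a_i*p_{i-1} + p_{i-2}, q_i = a_i*q_{i-1} + q_{i-2} with p_{-2}=0, p_{-1}=1, q_{-2}=1, q_{-1}=0):
  i=0: a_0=23, p_0 = 23*1 + 0 = 23, q_0 = 23*0 + 1 = 1.
  i=1: a_1=2, p_1 = 2*23 + 1 = 47, q_1 = 2*1 + 0 = 2.
  i=2: a_2=1, p_2 = 1*47 + 23 = 70, q_2 = 1*2 + 1 = 3.
  i=3: a_3=8, p_3 = 8*70 + 47 = 607, q_3 = 8*3 + 2 = 26.
  i=4: a_4=1, p_4 = 1*607 + 70 = 677, q_4 = 1*26 + 3 = 29.
  i=5: a_5=2, p_5 = 2*677 + 607 = 1961, q_5 = 2*29 + 26 = 84.
Check: 1961^2 - 545*84^2 = 3845521 - 3845520 = 1, so (x, y) = (1961, 84) solves the equation, and by the theorem it is the least positive solution.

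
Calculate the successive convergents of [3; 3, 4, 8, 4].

Using the convergent recurrence p_i = a_i*p_{i-1} + p_{i-2}, q_i = a_i*q_{i-1} + q_{i-2} with p_{-2}=0, p_{-1}=1, q_{-2}=1, q_{-1}=0:
  i=0: a_0=3, p_0 = 3*1 + 0 = 3, q_0 = 3*0 + 1 = 1.
  i=1: a_1=3, p_1 = 3*3 + 1 = 10, q_1 = 3*1 + 0 = 3.
  i=2: a_2=4, p_2 = 4*10 + 3 = 43, q_2 = 4*3 + 1 = 13.
  i=3: a_3=8, p_3 = 8*43 + 10 = 354, q_3 = 8*13 + 3 = 107.
  i=4: a_4=4, p_4 = 4*354 + 43 = 1459, q_4 = 4*107 + 13 = 441.

3/1, 10/3, 43/13, 354/107, 1459/441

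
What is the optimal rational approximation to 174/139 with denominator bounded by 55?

Expand x = 174/139 as a continued fraction with the Euclidean algorithm:
  174 = 1*139 + 35, so a_0 = 1.
  139 = 3*35 + 34, so a_1 = 3.
  35 = 1*34 + 1, so a_2 = 1.
  34 = 34*1 + 0, so a_3 = 34.
so x = [1; 3, 1, 34].
Convergents (p_i = a_i*p_{i-1} + p_{i-2}, q_i = a_i*q_{i-1} + q_{i-2} with p_{-2}=0, p_{-1}=1, q_{-2}=1, q_{-1}=0), until the denominator exceeds 55:
  i=0: a_0=1, p_0 = 1*1 + 0 = 1, q_0 = 1*0 + 1 = 1.
  i=1: a_1=3, p_1 = 3*1 + 1 = 4, q_1 = 3*1 + 0 = 3.
  i=2: a_2=1, p_2 = 1*4 + 1 = 5, q_2 = 1*3 + 1 = 4.
  i=3: a_3=34, p_3 = 34*5 + 4 = 174, q_3 = 34*4 + 3 = 139.
q_3 = 139 > 55, so the last convergent with denominator <= 55 is p_2/q_2 = 5/4.
The closest fraction with denominator <= 55 is either p_2/q_2 or the intermediate fraction (k*p_2 + p_1)/(k*q_2 + q_1) with the largest k >= 1 whose denominator stays <= 55; these approach x as k grows, and every other convergent or intermediate fraction in range is farther away.
Largest k: floor((55 - q_1)/q_2) = floor((55 - 3)/4) = 13.
That gives (13*5 + 4)/(13*4 + 3) = 69/55.
Compare the errors: |x - 5/4| = |174*4 - 5*139|/(139*4) = 1/556, and |x - 69/55| = |174*55 - 69*139|/(139*55) = 21/7645.
Cross-multiplying, 1*7645 = 7645 < 11676 = 21*556, so 1/556 is smaller: the convergent 5/4 is closer to x than 69/55.

5/4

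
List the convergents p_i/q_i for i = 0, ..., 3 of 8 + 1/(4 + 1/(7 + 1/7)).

8/1, 33/4, 239/29, 1706/207

Using the convergent recurrence p_i = a_i*p_{i-1} + p_{i-2}, q_i = a_i*q_{i-1} + q_{i-2} with p_{-2}=0, p_{-1}=1, q_{-2}=1, q_{-1}=0:
  i=0: a_0=8, p_0 = 8*1 + 0 = 8, q_0 = 8*0 + 1 = 1.
  i=1: a_1=4, p_1 = 4*8 + 1 = 33, q_1 = 4*1 + 0 = 4.
  i=2: a_2=7, p_2 = 7*33 + 8 = 239, q_2 = 7*4 + 1 = 29.
  i=3: a_3=7, p_3 = 7*239 + 33 = 1706, q_3 = 7*29 + 4 = 207.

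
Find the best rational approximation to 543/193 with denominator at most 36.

Expand x = 543/193 as a continued fraction with the Euclidean algorithm:
  543 = 2*193 + 157, so a_0 = 2.
  193 = 1*157 + 36, so a_1 = 1.
  157 = 4*36 + 13, so a_2 = 4.
  36 = 2*13 + 10, so a_3 = 2.
  13 = 1*10 + 3, so a_4 = 1.
  10 = 3*3 + 1, so a_5 = 3.
  3 = 3*1 + 0, so a_6 = 3.
so x = [2; 1, 4, 2, 1, 3, 3].
Convergents (p_i = a_i*p_{i-1} + p_{i-2}, q_i = a_i*q_{i-1} + q_{i-2} with p_{-2}=0, p_{-1}=1, q_{-2}=1, q_{-1}=0), until the denominator exceeds 36:
  i=0: a_0=2, p_0 = 2*1 + 0 = 2, q_0 = 2*0 + 1 = 1.
  i=1: a_1=1, p_1 = 1*2 + 1 = 3, q_1 = 1*1 + 0 = 1.
  i=2: a_2=4, p_2 = 4*3 + 2 = 14, q_2 = 4*1 + 1 = 5.
  i=3: a_3=2, p_3 = 2*14 + 3 = 31, q_3 = 2*5 + 1 = 11.
  i=4: a_4=1, p_4 = 1*31 + 14 = 45, q_4 = 1*11 + 5 = 16.
  i=5: a_5=3, p_5 = 3*45 + 31 = 166, q_5 = 3*16 + 11 = 59.
q_5 = 59 > 36, so the last convergent with denominator <= 36 is p_4/q_4 = 45/16.
The closest fraction with denominator <= 36 is either p_4/q_4 or the intermediate fraction (k*p_4 + p_3)/(k*q_4 + q_3) with the largest k >= 1 whose denominator stays <= 36; these approach x as k grows, and every other convergent or intermediate fraction in range is farther away.
Largest k: floor((36 - q_3)/q_4) = floor((36 - 11)/16) = 1.
That gives (1*45 + 31)/(1*16 + 11) = 76/27.
Compare the errors: |x - 45/16| = |543*16 - 45*193|/(193*16) = 3/3088, and |x - 76/27| = |543*27 - 76*193|/(193*27) = 7/5211.
Cross-multiplying, 3*5211 = 15633 < 21616 = 7*3088, so 3/3088 is smaller: the convergent 45/16 is closer to x than 76/27.

45/16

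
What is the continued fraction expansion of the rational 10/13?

[0; 1, 3, 3]

Run the Euclidean algorithm on 10 and 13; the successive quotients are the partial quotients a_0, a_1, ... (each step inverts the fractional part left over by the previous one):
  10 = 0*13 + 10, so a_0 = 0.
  13 = 1*10 + 3, so a_1 = 1.
  10 = 3*3 + 1, so a_2 = 3.
  3 = 3*1 + 0, so a_3 = 3.
The remainder reaches 0 after 4 divisions, so the expansion has 4 partial quotients, read off in order.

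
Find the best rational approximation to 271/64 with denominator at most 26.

Expand x = 271/64 as a continued fraction with the Euclidean algorithm:
  271 = 4*64 + 15, so a_0 = 4.
  64 = 4*15 + 4, so a_1 = 4.
  15 = 3*4 + 3, so a_2 = 3.
  4 = 1*3 + 1, so a_3 = 1.
  3 = 3*1 + 0, so a_4 = 3.
so x = [4; 4, 3, 1, 3].
Convergents (p_i = a_i*p_{i-1} + p_{i-2}, q_i = a_i*q_{i-1} + q_{i-2} with p_{-2}=0, p_{-1}=1, q_{-2}=1, q_{-1}=0), until the denominator exceeds 26:
  i=0: a_0=4, p_0 = 4*1 + 0 = 4, q_0 = 4*0 + 1 = 1.
  i=1: a_1=4, p_1 = 4*4 + 1 = 17, q_1 = 4*1 + 0 = 4.
  i=2: a_2=3, p_2 = 3*17 + 4 = 55, q_2 = 3*4 + 1 = 13.
  i=3: a_3=1, p_3 = 1*55 + 17 = 72, q_3 = 1*13 + 4 = 17.
  i=4: a_4=3, p_4 = 3*72 + 55 = 271, q_4 = 3*17 + 13 = 64.
q_4 = 64 > 26, so the last convergent with denominator <= 26 is p_3/q_3 = 72/17.
The closest fraction with denominator <= 26 is either p_3/q_3 or the intermediate fraction (k*p_3 + p_2)/(k*q_3 + q_2) with the largest k >= 1 whose denominator stays <= 26; these approach x as k grows, and every other convergent or intermediate fraction in range is farther away.
Largest k: floor((26 - q_2)/q_3) = floor((26 - 13)/17) = 0.
Since k = 0, no intermediate fraction beyond p_3/q_3 has denominator <= 26, so the convergent 72/17 is the closest (its error is |271*17 - 72*64|/(64*17) = 1/1088).

72/17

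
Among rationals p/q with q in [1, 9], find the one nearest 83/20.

29/7

Expand x = 83/20 as a continued fraction with the Euclidean algorithm:
  83 = 4*20 + 3, so a_0 = 4.
  20 = 6*3 + 2, so a_1 = 6.
  3 = 1*2 + 1, so a_2 = 1.
  2 = 2*1 + 0, so a_3 = 2.
so x = [4; 6, 1, 2].
Convergents (p_i = a_i*p_{i-1} + p_{i-2}, q_i = a_i*q_{i-1} + q_{i-2} with p_{-2}=0, p_{-1}=1, q_{-2}=1, q_{-1}=0), until the denominator exceeds 9:
  i=0: a_0=4, p_0 = 4*1 + 0 = 4, q_0 = 4*0 + 1 = 1.
  i=1: a_1=6, p_1 = 6*4 + 1 = 25, q_1 = 6*1 + 0 = 6.
  i=2: a_2=1, p_2 = 1*25 + 4 = 29, q_2 = 1*6 + 1 = 7.
  i=3: a_3=2, p_3 = 2*29 + 25 = 83, q_3 = 2*7 + 6 = 20.
q_3 = 20 > 9, so the last convergent with denominator <= 9 is p_2/q_2 = 29/7.
The closest fraction with denominator <= 9 is either p_2/q_2 or the intermediate fraction (k*p_2 + p_1)/(k*q_2 + q_1) with the largest k >= 1 whose denominator stays <= 9; these approach x as k grows, and every other convergent or intermediate fraction in range is farther away.
Largest k: floor((9 - q_1)/q_2) = floor((9 - 6)/7) = 0.
Since k = 0, no intermediate fraction beyond p_2/q_2 has denominator <= 9, so the convergent 29/7 is the closest (its error is |83*7 - 29*20|/(20*7) = 1/140).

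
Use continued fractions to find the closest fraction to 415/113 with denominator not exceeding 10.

Expand x = 415/113 as a continued fraction with the Euclidean algorithm:
  415 = 3*113 + 76, so a_0 = 3.
  113 = 1*76 + 37, so a_1 = 1.
  76 = 2*37 + 2, so a_2 = 2.
  37 = 18*2 + 1, so a_3 = 18.
  2 = 2*1 + 0, so a_4 = 2.
so x = [3; 1, 2, 18, 2].
Convergents (p_i = a_i*p_{i-1} + p_{i-2}, q_i = a_i*q_{i-1} + q_{i-2} with p_{-2}=0, p_{-1}=1, q_{-2}=1, q_{-1}=0), until the denominator exceeds 10:
  i=0: a_0=3, p_0 = 3*1 + 0 = 3, q_0 = 3*0 + 1 = 1.
  i=1: a_1=1, p_1 = 1*3 + 1 = 4, q_1 = 1*1 + 0 = 1.
  i=2: a_2=2, p_2 = 2*4 + 3 = 11, q_2 = 2*1 + 1 = 3.
  i=3: a_3=18, p_3 = 18*11 + 4 = 202, q_3 = 18*3 + 1 = 55.
q_3 = 55 > 10, so the last convergent with denominator <= 10 is p_2/q_2 = 11/3.
The closest fraction with denominator <= 10 is either p_2/q_2 or the intermediate fraction (k*p_2 + p_1)/(k*q_2 + q_1) with the largest k >= 1 whose denominator stays <= 10; these approach x as k grows, and every other convergent or intermediate fraction in range is farther away.
Largest k: floor((10 - q_1)/q_2) = floor((10 - 1)/3) = 3.
That gives (3*11 + 4)/(3*3 + 1) = 37/10.
Compare the errors: |x - 11/3| = |415*3 - 11*113|/(113*3) = 2/339, and |x - 37/10| = |415*10 - 37*113|/(113*10) = 31/1130.
Cross-multiplying, 2*1130 = 2260 < 10509 = 31*339, so 2/339 is smaller: the convergent 11/3 is closer to x than 37/10.

11/3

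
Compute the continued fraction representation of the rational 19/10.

[1; 1, 9]

Run the Euclidean algorithm on 19 and 10; the successive quotients are the partial quotients a_0, a_1, ... (each step inverts the fractional part left over by the previous one):
  19 = 1*10 + 9, so a_0 = 1.
  10 = 1*9 + 1, so a_1 = 1.
  9 = 9*1 + 0, so a_2 = 9.
The remainder reaches 0 after 3 divisions, so the expansion has 3 partial quotients, read off in order.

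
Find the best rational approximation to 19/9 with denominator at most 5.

11/5

Expand x = 19/9 as a continued fraction with the Euclidean algorithm:
  19 = 2*9 + 1, so a_0 = 2.
  9 = 9*1 + 0, so a_1 = 9.
so x = [2; 9].
Convergents (p_i = a_i*p_{i-1} + p_{i-2}, q_i = a_i*q_{i-1} + q_{i-2} with p_{-2}=0, p_{-1}=1, q_{-2}=1, q_{-1}=0), until the denominator exceeds 5:
  i=0: a_0=2, p_0 = 2*1 + 0 = 2, q_0 = 2*0 + 1 = 1.
  i=1: a_1=9, p_1 = 9*2 + 1 = 19, q_1 = 9*1 + 0 = 9.
q_1 = 9 > 5, so the last convergent with denominator <= 5 is p_0/q_0 = 2/1.
The closest fraction with denominator <= 5 is either p_0/q_0 or the intermediate fraction (k*p_0 + p_{-1})/(k*q_0 + q_{-1}) with the largest k >= 1 whose denominator stays <= 5; these approach x as k grows, and every other convergent or intermediate fraction in range is farther away.
Largest k: floor((5 - q_{-1})/q_0) = floor((5 - 0)/1) = 5 (using the seeds p_{-1} = 1, q_{-1} = 0).
That gives (5*2 + 1)/(5*1 + 0) = 11/5.
Compare the errors: |x - 2/1| = |19*1 - 2*9|/(9*1) = 1/9, and |x - 11/5| = |19*5 - 11*9|/(9*5) = 4/45.
Cross-multiplying, 4*9 = 36 < 45 = 1*45, so 4/45 is smaller: the intermediate fraction 11/5 is closer to x than 2/1.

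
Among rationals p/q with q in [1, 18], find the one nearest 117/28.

71/17

Expand x = 117/28 as a continued fraction with the Euclidean algorithm:
  117 = 4*28 + 5, so a_0 = 4.
  28 = 5*5 + 3, so a_1 = 5.
  5 = 1*3 + 2, so a_2 = 1.
  3 = 1*2 + 1, so a_3 = 1.
  2 = 2*1 + 0, so a_4 = 2.
so x = [4; 5, 1, 1, 2].
Convergents (p_i = a_i*p_{i-1} + p_{i-2}, q_i = a_i*q_{i-1} + q_{i-2} with p_{-2}=0, p_{-1}=1, q_{-2}=1, q_{-1}=0), until the denominator exceeds 18:
  i=0: a_0=4, p_0 = 4*1 + 0 = 4, q_0 = 4*0 + 1 = 1.
  i=1: a_1=5, p_1 = 5*4 + 1 = 21, q_1 = 5*1 + 0 = 5.
  i=2: a_2=1, p_2 = 1*21 + 4 = 25, q_2 = 1*5 + 1 = 6.
  i=3: a_3=1, p_3 = 1*25 + 21 = 46, q_3 = 1*6 + 5 = 11.
  i=4: a_4=2, p_4 = 2*46 + 25 = 117, q_4 = 2*11 + 6 = 28.
q_4 = 28 > 18, so the last convergent with denominator <= 18 is p_3/q_3 = 46/11.
The closest fraction with denominator <= 18 is either p_3/q_3 or the intermediate fraction (k*p_3 + p_2)/(k*q_3 + q_2) with the largest k >= 1 whose denominator stays <= 18; these approach x as k grows, and every other convergent or intermediate fraction in range is farther away.
Largest k: floor((18 - q_2)/q_3) = floor((18 - 6)/11) = 1.
That gives (1*46 + 25)/(1*11 + 6) = 71/17.
Compare the errors: |x - 46/11| = |117*11 - 46*28|/(28*11) = 1/308, and |x - 71/17| = |117*17 - 71*28|/(28*17) = 1/476.
Cross-multiplying, 1*308 = 308 < 476 = 1*476, so 1/476 is smaller: the intermediate fraction 71/17 is closer to x than 46/11.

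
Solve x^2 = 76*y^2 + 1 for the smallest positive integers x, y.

First expand sqrt(76) as a continued fraction. With x_i = (sqrt(76) + m_i)/d_i and (m_0, d_0) = (0, 1): a_0 = floor(sqrt(76)) = 8, since 8^2 = 64 <= 76 < 81 = 9^2.
Iterate m_{i+1} = d_i*a_i - m_i, d_{i+1} = (76 - m_{i+1}^2)/d_i, a_{i+1} = floor((a_0 + m_{i+1})/d_{i+1}):
  m_1 = 1*8 - 0 = 8, d_1 = (76 - 8^2)/1 = 12/1 = 12, a_1 = floor((8 + 8)/12) = 1.
  m_2 = 12*1 - 8 = 4, d_2 = (76 - 4^2)/12 = 60/12 = 5, a_2 = floor((8 + 4)/5) = 2.
  m_3 = 5*2 - 4 = 6, d_3 = (76 - 6^2)/5 = 40/5 = 8, a_3 = floor((8 + 6)/8) = 1.
  m_4 = 8*1 - 6 = 2, d_4 = (76 - 2^2)/8 = 72/8 = 9, a_4 = floor((8 + 2)/9) = 1.
  m_5 = 9*1 - 2 = 7, d_5 = (76 - 7^2)/9 = 27/9 = 3, a_5 = floor((8 + 7)/3) = 5.
  m_6 = 3*5 - 7 = 8, d_6 = (76 - 8^2)/3 = 12/3 = 4, a_6 = floor((8 + 8)/4) = 4.
  m_7 = 4*4 - 8 = 8, d_7 = (76 - 8^2)/4 = 12/4 = 3, a_7 = floor((8 + 8)/3) = 5.
  m_8 = 3*5 - 8 = 7, d_8 = (76 - 7^2)/3 = 27/3 = 9, a_8 = floor((8 + 7)/9) = 1.
  m_9 = 9*1 - 7 = 2, d_9 = (76 - 2^2)/9 = 72/9 = 8, a_9 = floor((8 + 2)/8) = 1.
  m_10 = 8*1 - 2 = 6, d_10 = (76 - 6^2)/8 = 40/8 = 5, a_10 = floor((8 + 6)/5) = 2.
  m_11 = 5*2 - 6 = 4, d_11 = (76 - 4^2)/5 = 60/5 = 12, a_11 = floor((8 + 4)/12) = 1.
  m_12 = 12*1 - 4 = 8, d_12 = (76 - 8^2)/12 = 12/12 = 1, a_12 = floor((8 + 8)/1) = 16.
  m_13 = 1*16 - 8 = 8, d_13 = (76 - 8^2)/1 = 12/1 = 12: (m_13, d_13) = (m_1, d_1) = (8, 12), so from here the quotients repeat a_1, ..., a_12; the period length is 12.
So sqrt(76) = [8; (1, 2, 1, 1, 5, 4, 5, 1, 1, 2, 1, 16)] with period length k = 12.
k is even, so the fundamental solution of x^2 - 76y^2 = 1 is (p_{k-1}, q_{k-1}) = (p_11, q_11); compute convergents through index 11.
Convergents (p_i = a_i*p_{i-1} + p_{i-2}, q_i = a_i*q_{i-1} + q_{i-2} with p_{-2}=0, p_{-1}=1, q_{-2}=1, q_{-1}=0):
  i=0: a_0=8, p_0 = 8*1 + 0 = 8, q_0 = 8*0 + 1 = 1.
  i=1: a_1=1, p_1 = 1*8 + 1 = 9, q_1 = 1*1 + 0 = 1.
  i=2: a_2=2, p_2 = 2*9 + 8 = 26, q_2 = 2*1 + 1 = 3.
  i=3: a_3=1, p_3 = 1*26 + 9 = 35, q_3 = 1*3 + 1 = 4.
  i=4: a_4=1, p_4 = 1*35 + 26 = 61, q_4 = 1*4 + 3 = 7.
  i=5: a_5=5, p_5 = 5*61 + 35 = 340, q_5 = 5*7 + 4 = 39.
  i=6: a_6=4, p_6 = 4*340 + 61 = 1421, q_6 = 4*39 + 7 = 163.
  i=7: a_7=5, p_7 = 5*1421 + 340 = 7445, q_7 = 5*163 + 39 = 854.
  i=8: a_8=1, p_8 = 1*7445 + 1421 = 8866, q_8 = 1*854 + 163 = 1017.
  i=9: a_9=1, p_9 = 1*8866 + 7445 = 16311, q_9 = 1*1017 + 854 = 1871.
  i=10: a_10=2, p_10 = 2*16311 + 8866 = 41488, q_10 = 2*1871 + 1017 = 4759.
  i=11: a_11=1, p_11 = 1*41488 + 16311 = 57799, q_11 = 1*4759 + 1871 = 6630.
Check: 57799^2 - 76*6630^2 = 3340724401 - 3340724400 = 1, so (x, y) = (57799, 6630) solves the equation, and by the theorem it is the least positive solution.

(x, y) = (57799, 6630)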